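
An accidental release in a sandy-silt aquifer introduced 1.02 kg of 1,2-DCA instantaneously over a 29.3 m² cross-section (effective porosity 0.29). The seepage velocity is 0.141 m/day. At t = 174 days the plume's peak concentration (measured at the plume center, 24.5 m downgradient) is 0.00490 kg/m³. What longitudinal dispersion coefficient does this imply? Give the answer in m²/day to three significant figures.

At the plume center C_max = M/(n_e·A·√(4πDt)), so D = M²/(4πt·(n_e·A·C_max)²).
n_e·A·C_max = 0.29 × 29.3 × 0.00490 = 0.04164 kg/m.
D = 1.02²/(4π × 174 × 0.04164²) = 0.274 m²/day.

0.274 m²/day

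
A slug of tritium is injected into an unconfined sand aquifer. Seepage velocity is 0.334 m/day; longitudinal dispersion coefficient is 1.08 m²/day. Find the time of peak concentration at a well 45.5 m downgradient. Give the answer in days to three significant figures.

For the 1D instantaneous-source solution, setting ∂C/∂t = 0 at fixed x gives v²t² + 2Dt − x² = 0, so t = (√(D² + v²x²) − D)/v².
√(D² + v²x²) = √(1.08² + 0.334² × 45.5²) = 15.24; v² = 0.111556.
t = (15.24 − 1.08)/0.111556 = 127 days (vs. the pure-advection estimate x/v = 136 d).

127 days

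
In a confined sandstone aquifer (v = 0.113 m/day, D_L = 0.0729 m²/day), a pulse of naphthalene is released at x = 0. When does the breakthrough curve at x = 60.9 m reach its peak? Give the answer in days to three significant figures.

533 days

For the 1D instantaneous-source solution, setting ∂C/∂t = 0 at fixed x gives v²t² + 2Dt − x² = 0, so t = (√(D² + v²x²) − D)/v².
√(D² + v²x²) = √(0.0729² + 0.113² × 60.9²) = 6.882; v² = 0.012769.
t = (6.882 − 0.0729)/0.012769 = 533 days (vs. the pure-advection estimate x/v = 539 d).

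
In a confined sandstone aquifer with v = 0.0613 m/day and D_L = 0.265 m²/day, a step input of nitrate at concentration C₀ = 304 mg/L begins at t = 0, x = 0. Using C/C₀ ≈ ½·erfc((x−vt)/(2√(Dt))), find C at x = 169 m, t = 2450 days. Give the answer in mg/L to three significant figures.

91.4 mg/L

For a continuous step input, C/C₀ ≈ ½·erfc((x−vt)/(2√(Dt))).
vt = 0.0613 × 2450 = 150.185 m and 2√(Dt) = 2√(0.265 × 2450) = 50.96 m.
Argument (x−vt)/(2√(Dt)) = (169 − 150.185)/50.96 = 0.3692; ½·erfc(0.3692) = 0.3008.
C = 304 × 0.3008 = 91.4 mg/L.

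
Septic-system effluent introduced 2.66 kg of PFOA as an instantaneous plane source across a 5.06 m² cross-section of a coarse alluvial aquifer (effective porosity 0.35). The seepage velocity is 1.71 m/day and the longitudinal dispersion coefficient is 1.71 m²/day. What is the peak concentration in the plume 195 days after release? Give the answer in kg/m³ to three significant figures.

0.0232 kg/m³

The peak of an instantaneous 1D plume sits at x = vt; there the Gaussian factor is 1 and C_max = M/(n_e·A·√(4πDt)), where n_e·A is the pore area the mass is dissolved in.
√(4πDt) = √(4π × 1.71 × 195) = 64.73 m, so C_max = 2.66/(0.35 × 5.06 × 64.73) = 0.0232 kg/m³.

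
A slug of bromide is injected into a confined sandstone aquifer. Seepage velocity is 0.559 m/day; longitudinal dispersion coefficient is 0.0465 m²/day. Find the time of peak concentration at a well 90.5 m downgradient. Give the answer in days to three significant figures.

For the 1D instantaneous-source solution, setting ∂C/∂t = 0 at fixed x gives v²t² + 2Dt − x² = 0, so t = (√(D² + v²x²) − D)/v².
√(D² + v²x²) = √(0.0465² + 0.559² × 90.5²) = 50.59; v² = 0.312481.
t = (50.59 − 0.0465)/0.312481 = 162 days (vs. the pure-advection estimate x/v = 162 d).

162 days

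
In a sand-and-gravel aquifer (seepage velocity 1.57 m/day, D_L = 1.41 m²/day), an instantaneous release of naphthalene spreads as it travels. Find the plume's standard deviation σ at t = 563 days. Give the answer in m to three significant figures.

Dispersive spreading gives a Gaussian with σ² = 2Dt; advection only shifts the center.
σ = √(2 × 1.41 × 563) = 39.8 m.

39.8 m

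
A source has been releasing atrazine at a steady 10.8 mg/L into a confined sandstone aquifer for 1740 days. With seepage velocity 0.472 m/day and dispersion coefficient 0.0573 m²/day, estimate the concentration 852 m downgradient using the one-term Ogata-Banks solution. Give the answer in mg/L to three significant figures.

For a continuous step input, C/C₀ ≈ ½·erfc((x−vt)/(2√(Dt))).
vt = 0.472 × 1740 = 821.28 m and 2√(Dt) = 2√(0.0573 × 1740) = 19.97 m.
Argument (x−vt)/(2√(Dt)) = (852 − 821.28)/19.97 = 1.538; ½·erfc(1.538) = 0.01481.
C = 10.8 × 0.01481 = 0.160 mg/L.

0.160 mg/L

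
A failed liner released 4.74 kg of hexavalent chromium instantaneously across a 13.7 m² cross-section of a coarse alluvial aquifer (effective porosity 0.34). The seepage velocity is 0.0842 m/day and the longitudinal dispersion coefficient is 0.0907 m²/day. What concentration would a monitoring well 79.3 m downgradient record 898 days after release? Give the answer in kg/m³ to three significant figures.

For an instantaneous plane source, C(x,t) = M/(n_e·A·√(4πDt)) · exp(−(x−vt)²/(4Dt)), with n_e·A the pore (flow) area.
Plume center vt = 0.0842 × 898 = 75.6116 m, so the well at 79.3 m is 3.6884 m downgradient of the peak.
√(4πDt) = 31.99 m, giving peak height M/(n_e·A·√(4πDt)) = 4.74/(0.34 × 13.7 × 31.99) = 0.03181 kg/m³.
(x−vt)²/(4Dt) = (3.6884)²/(4 × 0.0907 × 898) = 0.04176; exp(−0.04176) = 0.9591.
C = 0.03181 × 0.9591 = 0.0305 kg/m³.

0.0305 kg/m³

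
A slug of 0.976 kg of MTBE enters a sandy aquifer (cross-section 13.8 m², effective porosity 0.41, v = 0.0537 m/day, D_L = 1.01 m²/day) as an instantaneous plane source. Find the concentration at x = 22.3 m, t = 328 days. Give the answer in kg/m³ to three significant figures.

0.00263 kg/m³

For an instantaneous plane source, C(x,t) = M/(n_e·A·√(4πDt)) · exp(−(x−vt)²/(4Dt)), with n_e·A the pore (flow) area.
Plume center vt = 0.0537 × 328 = 17.6136 m, so the well at 22.3 m is 4.6864 m downgradient of the peak.
√(4πDt) = 64.52 m, giving peak height M/(n_e·A·√(4πDt)) = 0.976/(0.41 × 13.8 × 64.52) = 0.002674 kg/m³.
(x−vt)²/(4Dt) = (4.6864)²/(4 × 1.01 × 328) = 0.01657; exp(−0.01657) = 0.9836.
C = 0.002674 × 0.9836 = 0.00263 kg/m³.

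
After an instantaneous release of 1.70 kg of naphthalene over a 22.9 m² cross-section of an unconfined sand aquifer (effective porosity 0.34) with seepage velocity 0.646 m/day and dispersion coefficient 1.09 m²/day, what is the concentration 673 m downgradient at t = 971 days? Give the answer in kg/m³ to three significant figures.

0.00116 kg/m³

For an instantaneous plane source, C(x,t) = M/(n_e·A·√(4πDt)) · exp(−(x−vt)²/(4Dt)), with n_e·A the pore (flow) area.
Plume center vt = 0.646 × 971 = 627.266 m, so the well at 673 m is 45.734 m downgradient of the peak.
√(4πDt) = 115.3 m, giving peak height M/(n_e·A·√(4πDt)) = 1.70/(0.34 × 22.9 × 115.3) = 0.001894 kg/m³.
(x−vt)²/(4Dt) = (45.734)²/(4 × 1.09 × 971) = 0.4941; exp(−0.4941) = 0.6101.
C = 0.001894 × 0.6101 = 0.00116 kg/m³.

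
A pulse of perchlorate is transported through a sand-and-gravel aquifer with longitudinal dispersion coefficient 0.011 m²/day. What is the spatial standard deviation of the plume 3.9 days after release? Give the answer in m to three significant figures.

Dispersive spreading gives a Gaussian with σ² = 2Dt; advection only shifts the center.
σ = √(2 × 0.011 × 3.9) = 0.293 m.

0.293 m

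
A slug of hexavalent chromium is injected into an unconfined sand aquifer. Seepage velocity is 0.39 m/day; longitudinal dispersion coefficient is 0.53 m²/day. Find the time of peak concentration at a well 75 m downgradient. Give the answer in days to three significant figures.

For the 1D instantaneous-source solution, setting ∂C/∂t = 0 at fixed x gives v²t² + 2Dt − x² = 0, so t = (√(D² + v²x²) − D)/v².
√(D² + v²x²) = √(0.53² + 0.39² × 75²) = 29.25; v² = 0.1521.
t = (29.25 − 0.53)/0.1521 = 189 days (vs. the pure-advection estimate x/v = 192 d).

189 days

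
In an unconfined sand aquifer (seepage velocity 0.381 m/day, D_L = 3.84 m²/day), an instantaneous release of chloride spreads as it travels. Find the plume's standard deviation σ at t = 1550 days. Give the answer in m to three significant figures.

Dispersive spreading gives a Gaussian with σ² = 2Dt; advection only shifts the center.
σ = √(2 × 3.84 × 1550) = 109 m.

109 m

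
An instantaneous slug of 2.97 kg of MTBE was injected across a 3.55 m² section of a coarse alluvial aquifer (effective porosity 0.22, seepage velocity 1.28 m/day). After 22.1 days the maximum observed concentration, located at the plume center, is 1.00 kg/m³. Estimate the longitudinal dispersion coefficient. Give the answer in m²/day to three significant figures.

At the plume center C_max = M/(n_e·A·√(4πDt)), so D = M²/(4πt·(n_e·A·C_max)²).
n_e·A·C_max = 0.22 × 3.55 × 1.00 = 0.7810 kg/m.
D = 2.97²/(4π × 22.1 × 0.7810²) = 0.0521 m²/day.

0.0521 m²/day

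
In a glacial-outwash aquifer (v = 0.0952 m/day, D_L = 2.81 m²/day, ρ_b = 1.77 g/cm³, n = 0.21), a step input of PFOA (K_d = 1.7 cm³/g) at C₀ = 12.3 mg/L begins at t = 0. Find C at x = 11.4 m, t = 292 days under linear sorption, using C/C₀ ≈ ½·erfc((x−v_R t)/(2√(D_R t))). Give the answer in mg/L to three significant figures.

Retardation factor R = 1 + ρ_b·K_d/n = 1 + 1.77 × 1.7/0.21 = 15.33.
Sorption retards both mechanisms: v_R = v/R = 0.006210 m/day, D_R = D/R = 0.1833 m²/day.
v_R·t = 0.006210 × 292 = 1.81332 m; 2√(D_R t) = 14.63 m; argument = (11.4 − 1.81332)/14.63 = 0.6553.
C = C₀ × ½·erfc(0.6553) = 12.3 × 0.1770 = 2.18 mg/L.

2.18 mg/L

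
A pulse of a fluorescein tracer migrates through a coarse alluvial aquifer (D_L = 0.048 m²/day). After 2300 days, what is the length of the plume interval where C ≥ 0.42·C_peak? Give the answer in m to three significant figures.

The plume is Gaussian with σ = √(2Dt) = √(2 × 0.048 × 2300) = 14.86 m.
C/C_peak = exp(−Δx²/(2σ²)) = 0.42 ⇒ Δx = σ·√(−2 ln 0.42) = 14.86 × 1.317 = 19.57 m.
Width = 2Δx = 39.1 m.

39.1 m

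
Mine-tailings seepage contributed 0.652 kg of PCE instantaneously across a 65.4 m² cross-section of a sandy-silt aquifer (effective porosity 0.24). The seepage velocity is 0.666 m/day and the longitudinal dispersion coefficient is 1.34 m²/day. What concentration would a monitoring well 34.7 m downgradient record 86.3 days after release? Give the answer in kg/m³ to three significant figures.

For an instantaneous plane source, C(x,t) = M/(n_e·A·√(4πDt)) · exp(−(x−vt)²/(4Dt)), with n_e·A the pore (flow) area.
Plume center vt = 0.666 × 86.3 = 57.4758 m, so the well at 34.7 m is 22.7758 m upgradient of the peak.
√(4πDt) = 38.12 m, giving peak height M/(n_e·A·√(4πDt)) = 0.652/(0.24 × 65.4 × 38.12) = 0.001090 kg/m³.
(x−vt)²/(4Dt) = (-22.7758)²/(4 × 1.34 × 86.3) = 1.121; exp(−1.121) = 0.3260.
C = 0.001090 × 0.3260 = 0.000355 kg/m³.

0.000355 kg/m³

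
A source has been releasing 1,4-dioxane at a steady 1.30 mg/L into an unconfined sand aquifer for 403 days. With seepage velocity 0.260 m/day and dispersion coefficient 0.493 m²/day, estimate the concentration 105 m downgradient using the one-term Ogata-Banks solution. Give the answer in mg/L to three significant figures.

For a continuous step input, C/C₀ ≈ ½·erfc((x−vt)/(2√(Dt))).
vt = 0.260 × 403 = 104.78 m and 2√(Dt) = 2√(0.493 × 403) = 28.19 m.
Argument (x−vt)/(2√(Dt)) = (105 − 104.78)/28.19 = 0.007804; ½·erfc(0.007804) = 0.4956.
C = 1.30 × 0.4956 = 0.644 mg/L.

0.644 mg/L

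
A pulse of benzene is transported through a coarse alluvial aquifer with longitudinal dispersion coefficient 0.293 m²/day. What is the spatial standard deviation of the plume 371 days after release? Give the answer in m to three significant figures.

14.7 m

Dispersive spreading gives a Gaussian with σ² = 2Dt; advection only shifts the center.
σ = √(2 × 0.293 × 371) = 14.7 m.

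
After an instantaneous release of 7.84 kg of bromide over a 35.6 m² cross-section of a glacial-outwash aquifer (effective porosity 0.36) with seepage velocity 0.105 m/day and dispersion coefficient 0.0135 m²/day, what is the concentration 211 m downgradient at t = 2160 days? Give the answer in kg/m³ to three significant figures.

0.00376 kg/m³

For an instantaneous plane source, C(x,t) = M/(n_e·A·√(4πDt)) · exp(−(x−vt)²/(4Dt)), with n_e·A the pore (flow) area.
Plume center vt = 0.105 × 2160 = 226.8 m, so the well at 211 m is 15.8 m upgradient of the peak.
√(4πDt) = 19.14 m, giving peak height M/(n_e·A·√(4πDt)) = 7.84/(0.36 × 35.6 × 19.14) = 0.03196 kg/m³.
(x−vt)²/(4Dt) = (-15.8)²/(4 × 0.0135 × 2160) = 2.140; exp(−2.140) = 0.1177.
C = 0.03196 × 0.1177 = 0.00376 kg/m³.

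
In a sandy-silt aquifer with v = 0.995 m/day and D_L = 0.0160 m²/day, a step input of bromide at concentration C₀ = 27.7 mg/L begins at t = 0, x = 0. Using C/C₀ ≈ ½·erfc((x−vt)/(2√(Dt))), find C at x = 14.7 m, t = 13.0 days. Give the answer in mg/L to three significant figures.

0.0860 mg/L

For a continuous step input, C/C₀ ≈ ½·erfc((x−vt)/(2√(Dt))).
vt = 0.995 × 13.0 = 12.935 m and 2√(Dt) = 2√(0.0160 × 13.0) = 0.9121 m.
Argument (x−vt)/(2√(Dt)) = (14.7 − 12.935)/0.9121 = 1.935; ½·erfc(1.935) = 0.003105.
C = 27.7 × 0.003105 = 0.0860 mg/L.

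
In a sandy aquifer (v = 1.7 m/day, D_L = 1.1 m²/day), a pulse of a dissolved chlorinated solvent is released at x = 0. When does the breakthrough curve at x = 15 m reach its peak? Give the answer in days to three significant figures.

For the 1D instantaneous-source solution, setting ∂C/∂t = 0 at fixed x gives v²t² + 2Dt − x² = 0, so t = (√(D² + v²x²) − D)/v².
√(D² + v²x²) = √(1.1² + 1.7² × 15²) = 25.52; v² = 2.89.
t = (25.52 − 1.1)/2.89 = 8.45 days (vs. the pure-advection estimate x/v = 8.82 d).

8.45 days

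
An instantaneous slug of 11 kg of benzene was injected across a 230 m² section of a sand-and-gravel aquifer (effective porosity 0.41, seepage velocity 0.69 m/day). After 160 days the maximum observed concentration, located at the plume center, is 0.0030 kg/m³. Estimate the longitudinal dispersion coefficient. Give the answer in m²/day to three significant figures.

At the plume center C_max = M/(n_e·A·√(4πDt)), so D = M²/(4πt·(n_e·A·C_max)²).
n_e·A·C_max = 0.41 × 230 × 0.0030 = 0.2829 kg/m.
D = 11²/(4π × 160 × 0.2829²) = 0.752 m²/day.

0.752 m²/day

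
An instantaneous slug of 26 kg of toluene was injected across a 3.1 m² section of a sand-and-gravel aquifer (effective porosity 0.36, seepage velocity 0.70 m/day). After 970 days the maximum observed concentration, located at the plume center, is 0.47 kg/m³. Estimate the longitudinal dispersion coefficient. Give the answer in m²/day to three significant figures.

0.202 m²/day

At the plume center C_max = M/(n_e·A·√(4πDt)), so D = M²/(4πt·(n_e·A·C_max)²).
n_e·A·C_max = 0.36 × 3.1 × 0.47 = 0.5245 kg/m.
D = 26²/(4π × 970 × 0.5245²) = 0.202 m²/day.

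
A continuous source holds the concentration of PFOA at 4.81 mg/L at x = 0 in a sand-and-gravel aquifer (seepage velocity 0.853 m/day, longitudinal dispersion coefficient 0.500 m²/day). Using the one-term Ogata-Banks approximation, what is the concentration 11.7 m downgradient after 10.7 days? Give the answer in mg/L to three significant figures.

For a continuous step input, C/C₀ ≈ ½·erfc((x−vt)/(2√(Dt))).
vt = 0.853 × 10.7 = 9.1271 m and 2√(Dt) = 2√(0.500 × 10.7) = 4.626 m.
Argument (x−vt)/(2√(Dt)) = (11.7 − 9.1271)/4.626 = 0.5562; ½·erfc(0.5562) = 0.2158.
C = 4.81 × 0.2158 = 1.04 mg/L.

1.04 mg/L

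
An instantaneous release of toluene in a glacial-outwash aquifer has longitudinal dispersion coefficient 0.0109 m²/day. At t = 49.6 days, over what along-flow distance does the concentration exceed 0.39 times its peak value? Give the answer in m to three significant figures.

The plume is Gaussian with σ = √(2Dt) = √(2 × 0.0109 × 49.6) = 1.040 m.
C/C_peak = exp(−Δx²/(2σ²)) = 0.39 ⇒ Δx = σ·√(−2 ln 0.39) = 1.040 × 1.372 = 1.427 m.
Width = 2Δx = 2.85 m.

2.85 m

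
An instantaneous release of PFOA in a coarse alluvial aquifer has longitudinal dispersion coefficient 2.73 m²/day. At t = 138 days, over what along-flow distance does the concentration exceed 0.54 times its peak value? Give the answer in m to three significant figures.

60.9 m

The plume is Gaussian with σ = √(2Dt) = √(2 × 2.73 × 138) = 27.45 m.
C/C_peak = exp(−Δx²/(2σ²)) = 0.54 ⇒ Δx = σ·√(−2 ln 0.54) = 27.45 × 1.110 = 30.47 m.
Width = 2Δx = 60.9 m.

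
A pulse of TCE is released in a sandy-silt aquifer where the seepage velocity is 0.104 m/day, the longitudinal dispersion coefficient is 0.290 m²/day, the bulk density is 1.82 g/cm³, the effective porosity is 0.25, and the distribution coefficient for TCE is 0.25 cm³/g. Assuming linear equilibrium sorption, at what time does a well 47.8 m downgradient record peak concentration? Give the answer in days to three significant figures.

1220 days

Retardation factor R = 1 + ρ_b·K_d/n = 1 + 1.82 × 0.25/0.25 = 2.820.
Sorption retards both mechanisms: v_R = v/R = 0.03688 m/day, D_R = D/R = 0.1028 m²/day.
Peak time from v_R²t² + 2D_R t − x² = 0: t = (√(D_R² + v_R²x²) − D_R)/v_R².
√(D_R² + v_R²x²) = √(0.1028² + 0.03688² × 47.8²) = 1.766; v_R² = 0.001360.
t = (1.766 − 0.1028)/0.001360 = 1220 days.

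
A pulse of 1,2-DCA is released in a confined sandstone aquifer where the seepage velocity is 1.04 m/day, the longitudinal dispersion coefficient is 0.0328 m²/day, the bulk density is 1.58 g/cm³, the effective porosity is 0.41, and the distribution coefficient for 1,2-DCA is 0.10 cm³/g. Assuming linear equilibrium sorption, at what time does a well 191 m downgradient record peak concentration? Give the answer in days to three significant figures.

Retardation factor R = 1 + ρ_b·K_d/n = 1 + 1.58 × 0.10/0.41 = 1.385.
Sorption retards both mechanisms: v_R = v/R = 0.7509 m/day, D_R = D/R = 0.02368 m²/day.
Peak time from v_R²t² + 2D_R t − x² = 0: t = (√(D_R² + v_R²x²) − D_R)/v_R².
√(D_R² + v_R²x²) = √(0.02368² + 0.7509² × 191²) = 143.4; v_R² = 0.5639.
t = (143.4 − 0.02368)/0.5639 = 254 days.

254 days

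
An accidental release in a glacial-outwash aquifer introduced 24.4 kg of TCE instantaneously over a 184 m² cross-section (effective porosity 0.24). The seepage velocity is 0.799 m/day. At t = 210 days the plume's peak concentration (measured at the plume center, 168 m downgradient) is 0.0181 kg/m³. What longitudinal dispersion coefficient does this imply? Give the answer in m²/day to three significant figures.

At the plume center C_max = M/(n_e·A·√(4πDt)), so D = M²/(4πt·(n_e·A·C_max)²).
n_e·A·C_max = 0.24 × 184 × 0.0181 = 0.7993 kg/m.
D = 24.4²/(4π × 210 × 0.7993²) = 0.353 m²/day.

0.353 m²/day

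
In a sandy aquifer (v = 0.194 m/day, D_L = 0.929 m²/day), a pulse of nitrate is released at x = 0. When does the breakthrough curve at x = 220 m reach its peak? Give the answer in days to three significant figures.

1110 days

For the 1D instantaneous-source solution, setting ∂C/∂t = 0 at fixed x gives v²t² + 2Dt − x² = 0, so t = (√(D² + v²x²) − D)/v².
√(D² + v²x²) = √(0.929² + 0.194² × 220²) = 42.69; v² = 0.037636.
t = (42.69 − 0.929)/0.037636 = 1110 days (vs. the pure-advection estimate x/v = 1130 d).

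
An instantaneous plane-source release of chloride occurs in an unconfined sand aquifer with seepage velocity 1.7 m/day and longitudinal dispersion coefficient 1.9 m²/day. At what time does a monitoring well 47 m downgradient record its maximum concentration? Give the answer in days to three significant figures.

27.0 days

For the 1D instantaneous-source solution, setting ∂C/∂t = 0 at fixed x gives v²t² + 2Dt − x² = 0, so t = (√(D² + v²x²) − D)/v².
√(D² + v²x²) = √(1.9² + 1.7² × 47²) = 79.92; v² = 2.89.
t = (79.92 − 1.9)/2.89 = 27.0 days (vs. the pure-advection estimate x/v = 27.6 d).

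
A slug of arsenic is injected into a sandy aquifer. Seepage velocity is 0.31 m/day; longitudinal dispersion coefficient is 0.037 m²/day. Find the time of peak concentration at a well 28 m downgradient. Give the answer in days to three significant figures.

For the 1D instantaneous-source solution, setting ∂C/∂t = 0 at fixed x gives v²t² + 2Dt − x² = 0, so t = (√(D² + v²x²) − D)/v².
√(D² + v²x²) = √(0.037² + 0.31² × 28²) = 8.680; v² = 0.0961.
t = (8.680 − 0.037)/0.0961 = 89.9 days (vs. the pure-advection estimate x/v = 90.3 d).

89.9 days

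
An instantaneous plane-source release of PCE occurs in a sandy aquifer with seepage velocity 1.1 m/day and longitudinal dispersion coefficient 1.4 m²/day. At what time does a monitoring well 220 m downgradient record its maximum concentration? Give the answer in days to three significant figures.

199 days

For the 1D instantaneous-source solution, setting ∂C/∂t = 0 at fixed x gives v²t² + 2Dt − x² = 0, so t = (√(D² + v²x²) − D)/v².
√(D² + v²x²) = √(1.4² + 1.1² × 220²) = 242.0; v² = 1.21.
t = (242.0 − 1.4)/1.21 = 199 days (vs. the pure-advection estimate x/v = 200 d).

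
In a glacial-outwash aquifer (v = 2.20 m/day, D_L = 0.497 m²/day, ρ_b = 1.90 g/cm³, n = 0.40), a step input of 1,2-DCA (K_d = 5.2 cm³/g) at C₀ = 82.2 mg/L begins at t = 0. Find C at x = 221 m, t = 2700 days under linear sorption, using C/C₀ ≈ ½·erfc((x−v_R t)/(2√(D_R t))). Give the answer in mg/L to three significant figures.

69.0 mg/L

Retardation factor R = 1 + ρ_b·K_d/n = 1 + 1.90 × 5.2/0.40 = 25.70.
Sorption retards both mechanisms: v_R = v/R = 0.08560 m/day, D_R = D/R = 0.01934 m²/day.
v_R·t = 0.08560 × 2700 = 231.12 m; 2√(D_R t) = 14.45 m; argument = (221 − 231.12)/14.45 = -0.7003.
C = C₀ × ½·erfc(-0.7003) = 82.2 × 0.8390 = 69.0 mg/L.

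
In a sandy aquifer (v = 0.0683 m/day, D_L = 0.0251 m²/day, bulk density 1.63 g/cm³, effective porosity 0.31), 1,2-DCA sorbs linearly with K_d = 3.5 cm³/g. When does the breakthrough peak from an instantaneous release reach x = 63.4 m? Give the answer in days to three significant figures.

Retardation factor R = 1 + ρ_b·K_d/n = 1 + 1.63 × 3.5/0.31 = 19.40.
Sorption retards both mechanisms: v_R = v/R = 0.003521 m/day, D_R = D/R = 0.001294 m²/day.
Peak time from v_R²t² + 2D_R t − x² = 0: t = (√(D_R² + v_R²x²) − D_R)/v_R².
√(D_R² + v_R²x²) = √(0.001294² + 0.003521² × 63.4²) = 0.2232; v_R² = 1.240e-05.
t = (0.2232 − 0.001294)/1.240e-05 = 17900 days.

17900 days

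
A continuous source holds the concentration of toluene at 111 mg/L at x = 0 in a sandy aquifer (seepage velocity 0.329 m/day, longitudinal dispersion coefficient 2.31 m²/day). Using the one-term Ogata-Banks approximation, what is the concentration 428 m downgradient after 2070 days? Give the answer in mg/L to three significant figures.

For a continuous step input, C/C₀ ≈ ½·erfc((x−vt)/(2√(Dt))).
vt = 0.329 × 2070 = 681.03 m and 2√(Dt) = 2√(2.31 × 2070) = 138.3 m.
Argument (x−vt)/(2√(Dt)) = (428 − 681.03)/138.3 = -1.830; ½·erfc(-1.830) = 0.9952.
C = 111 × 0.9952 = 110 mg/L.

110 mg/L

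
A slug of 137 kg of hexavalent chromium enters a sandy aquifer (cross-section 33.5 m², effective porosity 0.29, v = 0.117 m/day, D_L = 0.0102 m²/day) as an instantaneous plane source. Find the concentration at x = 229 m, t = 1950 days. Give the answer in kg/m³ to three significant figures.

For an instantaneous plane source, C(x,t) = M/(n_e·A·√(4πDt)) · exp(−(x−vt)²/(4Dt)), with n_e·A the pore (flow) area.
Plume center vt = 0.117 × 1950 = 228.15 m, so the well at 229 m is 0.85 m downgradient of the peak.
√(4πDt) = 15.81 m, giving peak height M/(n_e·A·√(4πDt)) = 137/(0.29 × 33.5 × 15.81) = 0.8920 kg/m³.
(x−vt)²/(4Dt) = (0.85)²/(4 × 0.0102 × 1950) = 0.009081; exp(−0.009081) = 0.9910.
C = 0.8920 × 0.9910 = 0.884 kg/m³.

0.884 kg/m³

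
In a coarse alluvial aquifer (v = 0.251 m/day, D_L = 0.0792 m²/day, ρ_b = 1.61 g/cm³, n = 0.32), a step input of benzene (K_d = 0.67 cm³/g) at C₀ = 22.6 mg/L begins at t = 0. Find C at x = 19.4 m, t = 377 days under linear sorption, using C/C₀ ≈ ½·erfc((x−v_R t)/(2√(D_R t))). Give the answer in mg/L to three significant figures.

Retardation factor R = 1 + ρ_b·K_d/n = 1 + 1.61 × 0.67/0.32 = 4.371.
Sorption retards both mechanisms: v_R = v/R = 0.05742 m/day, D_R = D/R = 0.01812 m²/day.
v_R·t = 0.05742 × 377 = 21.64734 m; 2√(D_R t) = 5.227 m; argument = (19.4 − 21.64734)/5.227 = -0.4299.
C = C₀ × ½·erfc(-0.4299) = 22.6 × 0.7284 = 16.5 mg/L.

16.5 mg/L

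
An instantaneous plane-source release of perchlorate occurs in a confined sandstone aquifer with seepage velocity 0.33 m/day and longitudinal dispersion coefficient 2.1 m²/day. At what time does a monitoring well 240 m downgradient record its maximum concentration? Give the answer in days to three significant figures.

For the 1D instantaneous-source solution, setting ∂C/∂t = 0 at fixed x gives v²t² + 2Dt − x² = 0, so t = (√(D² + v²x²) − D)/v².
√(D² + v²x²) = √(2.1² + 0.33² × 240²) = 79.23; v² = 0.1089.
t = (79.23 − 2.1)/0.1089 = 708 days (vs. the pure-advection estimate x/v = 727 d).

708 days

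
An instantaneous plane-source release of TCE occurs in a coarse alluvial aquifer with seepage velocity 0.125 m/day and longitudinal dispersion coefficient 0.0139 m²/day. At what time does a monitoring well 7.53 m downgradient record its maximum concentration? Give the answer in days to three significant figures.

For the 1D instantaneous-source solution, setting ∂C/∂t = 0 at fixed x gives v²t² + 2Dt − x² = 0, so t = (√(D² + v²x²) − D)/v².
√(D² + v²x²) = √(0.0139² + 0.125² × 7.53²) = 0.9414; v² = 0.015625.
t = (0.9414 − 0.0139)/0.015625 = 59.4 days (vs. the pure-advection estimate x/v = 60.2 d).

59.4 days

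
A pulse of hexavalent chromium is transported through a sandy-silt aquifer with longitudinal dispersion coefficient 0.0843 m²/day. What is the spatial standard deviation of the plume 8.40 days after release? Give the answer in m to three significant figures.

Dispersive spreading gives a Gaussian with σ² = 2Dt; advection only shifts the center.
σ = √(2 × 0.0843 × 8.40) = 1.19 m.

1.19 m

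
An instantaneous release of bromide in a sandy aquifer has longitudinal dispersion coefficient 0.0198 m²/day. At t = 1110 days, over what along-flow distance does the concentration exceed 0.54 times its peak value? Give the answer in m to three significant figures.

The plume is Gaussian with σ = √(2Dt) = √(2 × 0.0198 × 1110) = 6.630 m.
C/C_peak = exp(−Δx²/(2σ²)) = 0.54 ⇒ Δx = σ·√(−2 ln 0.54) = 6.630 × 1.110 = 7.359 m.
Width = 2Δx = 14.7 m.

14.7 m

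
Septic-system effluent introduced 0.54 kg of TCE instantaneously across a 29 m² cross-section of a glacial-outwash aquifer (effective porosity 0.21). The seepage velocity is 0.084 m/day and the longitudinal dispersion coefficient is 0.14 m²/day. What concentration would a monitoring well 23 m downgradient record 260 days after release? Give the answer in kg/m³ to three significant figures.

For an instantaneous plane source, C(x,t) = M/(n_e·A·√(4πDt)) · exp(−(x−vt)²/(4Dt)), with n_e·A the pore (flow) area.
Plume center vt = 0.084 × 260 = 21.84 m, so the well at 23 m is 1.16 m downgradient of the peak.
√(4πDt) = 21.39 m, giving peak height M/(n_e·A·√(4πDt)) = 0.54/(0.21 × 29 × 21.39) = 0.004145 kg/m³.
(x−vt)²/(4Dt) = (1.16)²/(4 × 0.14 × 260) = 0.009242; exp(−0.009242) = 0.9908.
C = 0.004145 × 0.9908 = 0.00411 kg/m³.

0.00411 kg/m³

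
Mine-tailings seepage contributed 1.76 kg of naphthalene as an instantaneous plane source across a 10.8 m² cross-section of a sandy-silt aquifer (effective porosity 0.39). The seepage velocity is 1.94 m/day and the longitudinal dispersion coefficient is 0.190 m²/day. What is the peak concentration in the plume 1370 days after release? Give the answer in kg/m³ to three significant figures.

The peak of an instantaneous 1D plume sits at x = vt; there the Gaussian factor is 1 and C_max = M/(n_e·A·√(4πDt)), where n_e·A is the pore area the mass is dissolved in.
√(4πDt) = √(4π × 0.190 × 1370) = 57.19 m, so C_max = 1.76/(0.39 × 10.8 × 57.19) = 0.00731 kg/m³.

0.00731 kg/m³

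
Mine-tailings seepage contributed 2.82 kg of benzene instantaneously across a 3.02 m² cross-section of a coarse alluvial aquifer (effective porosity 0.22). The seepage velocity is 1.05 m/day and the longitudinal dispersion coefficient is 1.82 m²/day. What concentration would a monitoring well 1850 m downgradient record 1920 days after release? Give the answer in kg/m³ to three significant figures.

0.00282 kg/m³

For an instantaneous plane source, C(x,t) = M/(n_e·A·√(4πDt)) · exp(−(x−vt)²/(4Dt)), with n_e·A the pore (flow) area.
Plume center vt = 1.05 × 1920 = 2016 m, so the well at 1850 m is 166 m upgradient of the peak.
√(4πDt) = 209.6 m, giving peak height M/(n_e·A·√(4πDt)) = 2.82/(0.22 × 3.02 × 209.6) = 0.02025 kg/m³.
(x−vt)²/(4Dt) = (-166)²/(4 × 1.82 × 1920) = 1.971; exp(−1.971) = 0.1393.
C = 0.02025 × 0.1393 = 0.00282 kg/m³.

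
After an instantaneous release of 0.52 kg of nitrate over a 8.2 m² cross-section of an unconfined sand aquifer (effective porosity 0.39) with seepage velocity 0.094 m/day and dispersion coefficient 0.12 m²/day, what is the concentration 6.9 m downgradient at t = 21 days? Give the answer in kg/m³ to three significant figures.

For an instantaneous plane source, C(x,t) = M/(n_e·A·√(4πDt)) · exp(−(x−vt)²/(4Dt)), with n_e·A the pore (flow) area.
Plume center vt = 0.094 × 21 = 1.974 m, so the well at 6.9 m is 4.926 m downgradient of the peak.
√(4πDt) = 5.627 m, giving peak height M/(n_e·A·√(4πDt)) = 0.52/(0.39 × 8.2 × 5.627) = 0.02890 kg/m³.
(x−vt)²/(4Dt) = (4.926)²/(4 × 0.12 × 21) = 2.407; exp(−2.407) = 0.09009.
C = 0.02890 × 0.09009 = 0.00260 kg/m³.

0.00260 kg/m³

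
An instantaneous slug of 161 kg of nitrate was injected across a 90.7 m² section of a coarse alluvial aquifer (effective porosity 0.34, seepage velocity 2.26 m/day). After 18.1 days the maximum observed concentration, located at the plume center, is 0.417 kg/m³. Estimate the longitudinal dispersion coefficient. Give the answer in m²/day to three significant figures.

At the plume center C_max = M/(n_e·A·√(4πDt)), so D = M²/(4πt·(n_e·A·C_max)²).
n_e·A·C_max = 0.34 × 90.7 × 0.417 = 12.86 kg/m.
D = 161²/(4π × 18.1 × 12.86²) = 0.689 m²/day.

0.689 m²/day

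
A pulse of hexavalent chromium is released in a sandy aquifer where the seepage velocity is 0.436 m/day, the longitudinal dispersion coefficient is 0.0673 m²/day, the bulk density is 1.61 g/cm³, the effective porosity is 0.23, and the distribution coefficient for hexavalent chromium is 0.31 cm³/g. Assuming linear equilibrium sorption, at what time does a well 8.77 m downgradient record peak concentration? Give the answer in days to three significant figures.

62.7 days

Retardation factor R = 1 + ρ_b·K_d/n = 1 + 1.61 × 0.31/0.23 = 3.170.
Sorption retards both mechanisms: v_R = v/R = 0.1375 m/day, D_R = D/R = 0.02123 m²/day.
Peak time from v_R²t² + 2D_R t − x² = 0: t = (√(D_R² + v_R²x²) − D_R)/v_R².
√(D_R² + v_R²x²) = √(0.02123² + 0.1375² × 8.77²) = 1.206; v_R² = 0.01891.
t = (1.206 − 0.02123)/0.01891 = 62.7 days.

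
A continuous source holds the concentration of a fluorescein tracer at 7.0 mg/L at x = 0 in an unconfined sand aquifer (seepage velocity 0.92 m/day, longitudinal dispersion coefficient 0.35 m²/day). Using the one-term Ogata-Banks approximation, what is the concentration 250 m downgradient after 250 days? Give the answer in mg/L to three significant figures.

For a continuous step input, C/C₀ ≈ ½·erfc((x−vt)/(2√(Dt))).
vt = 0.92 × 250 = 230 m and 2√(Dt) = 2√(0.35 × 250) = 18.71 m.
Argument (x−vt)/(2√(Dt)) = (250 − 230)/18.71 = 1.069; ½·erfc(1.069) = 0.06529.
C = 7.0 × 0.06529 = 0.457 mg/L.

0.457 mg/L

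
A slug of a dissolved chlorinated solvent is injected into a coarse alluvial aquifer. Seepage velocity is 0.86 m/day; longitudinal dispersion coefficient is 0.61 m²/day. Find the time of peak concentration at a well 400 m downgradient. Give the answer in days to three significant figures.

464 days

For the 1D instantaneous-source solution, setting ∂C/∂t = 0 at fixed x gives v²t² + 2Dt − x² = 0, so t = (√(D² + v²x²) − D)/v².
√(D² + v²x²) = √(0.61² + 0.86² × 400²) = 344.0; v² = 0.7396.
t = (344.0 − 0.61)/0.7396 = 464 days (vs. the pure-advection estimate x/v = 465 d).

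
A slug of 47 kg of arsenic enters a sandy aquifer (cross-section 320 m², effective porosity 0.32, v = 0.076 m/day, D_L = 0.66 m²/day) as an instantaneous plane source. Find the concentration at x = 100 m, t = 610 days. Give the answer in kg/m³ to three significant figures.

For an instantaneous plane source, C(x,t) = M/(n_e·A·√(4πDt)) · exp(−(x−vt)²/(4Dt)), with n_e·A the pore (flow) area.
Plume center vt = 0.076 × 610 = 46.36 m, so the well at 100 m is 53.64 m downgradient of the peak.
√(4πDt) = 71.13 m, giving peak height M/(n_e·A·√(4πDt)) = 47/(0.32 × 320 × 71.13) = 0.006453 kg/m³.
(x−vt)²/(4Dt) = (53.64)²/(4 × 0.66 × 610) = 1.787; exp(−1.787) = 0.1675.
C = 0.006453 × 0.1675 = 0.00108 kg/m³.

0.00108 kg/m³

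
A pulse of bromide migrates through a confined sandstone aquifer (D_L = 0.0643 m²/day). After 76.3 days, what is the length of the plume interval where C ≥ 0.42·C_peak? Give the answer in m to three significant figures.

8.25 m

The plume is Gaussian with σ = √(2Dt) = √(2 × 0.0643 × 76.3) = 3.132 m.
C/C_peak = exp(−Δx²/(2σ²)) = 0.42 ⇒ Δx = σ·√(−2 ln 0.42) = 3.132 × 1.317 = 4.125 m.
Width = 2Δx = 8.25 m.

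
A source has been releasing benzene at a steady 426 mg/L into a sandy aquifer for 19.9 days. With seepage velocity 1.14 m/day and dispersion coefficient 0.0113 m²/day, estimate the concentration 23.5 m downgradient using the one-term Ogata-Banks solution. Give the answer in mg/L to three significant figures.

For a continuous step input, C/C₀ ≈ ½·erfc((x−vt)/(2√(Dt))).
vt = 1.14 × 19.9 = 22.686 m and 2√(Dt) = 2√(0.0113 × 19.9) = 0.9484 m.
Argument (x−vt)/(2√(Dt)) = (23.5 − 22.686)/0.9484 = 0.8583; ½·erfc(0.8583) = 0.1124.
C = 426 × 0.1124 = 47.9 mg/L.

47.9 mg/L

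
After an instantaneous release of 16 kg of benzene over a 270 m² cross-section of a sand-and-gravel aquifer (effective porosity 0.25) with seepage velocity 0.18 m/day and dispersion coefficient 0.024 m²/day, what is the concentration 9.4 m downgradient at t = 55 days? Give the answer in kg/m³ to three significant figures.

For an instantaneous plane source, C(x,t) = M/(n_e·A·√(4πDt)) · exp(−(x−vt)²/(4Dt)), with n_e·A the pore (flow) area.
Plume center vt = 0.18 × 55 = 9.9 m, so the well at 9.4 m is 0.5 m upgradient of the peak.
√(4πDt) = 4.073 m, giving peak height M/(n_e·A·√(4πDt)) = 16/(0.25 × 270 × 4.073) = 0.05820 kg/m³.
(x−vt)²/(4Dt) = (-0.5)²/(4 × 0.024 × 55) = 0.04735; exp(−0.04735) = 0.9538.
C = 0.05820 × 0.9538 = 0.0555 kg/m³.

0.0555 kg/m³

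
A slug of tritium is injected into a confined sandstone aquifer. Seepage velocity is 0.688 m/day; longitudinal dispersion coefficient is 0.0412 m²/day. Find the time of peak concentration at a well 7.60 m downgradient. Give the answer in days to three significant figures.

For the 1D instantaneous-source solution, setting ∂C/∂t = 0 at fixed x gives v²t² + 2Dt − x² = 0, so t = (√(D² + v²x²) − D)/v².
√(D² + v²x²) = √(0.0412² + 0.688² × 7.60²) = 5.229; v² = 0.473344.
t = (5.229 − 0.0412)/0.473344 = 11.0 days (vs. the pure-advection estimate x/v = 11.0 d).

11.0 days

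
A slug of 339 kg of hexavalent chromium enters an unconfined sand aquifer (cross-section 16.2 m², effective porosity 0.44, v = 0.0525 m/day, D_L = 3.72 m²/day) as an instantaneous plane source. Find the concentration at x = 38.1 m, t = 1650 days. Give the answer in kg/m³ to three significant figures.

For an instantaneous plane source, C(x,t) = M/(n_e·A·√(4πDt)) · exp(−(x−vt)²/(4Dt)), with n_e·A the pore (flow) area.
Plume center vt = 0.0525 × 1650 = 86.625 m, so the well at 38.1 m is 48.525 m upgradient of the peak.
√(4πDt) = 277.7 m, giving peak height M/(n_e·A·√(4πDt)) = 339/(0.44 × 16.2 × 277.7) = 0.1713 kg/m³.
(x−vt)²/(4Dt) = (-48.525)²/(4 × 3.72 × 1650) = 0.09591; exp(−0.09591) = 0.9085.
C = 0.1713 × 0.9085 = 0.156 kg/m³.

0.156 kg/m³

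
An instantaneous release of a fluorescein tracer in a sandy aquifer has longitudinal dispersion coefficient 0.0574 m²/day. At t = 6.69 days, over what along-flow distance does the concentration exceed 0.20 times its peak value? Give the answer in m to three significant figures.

The plume is Gaussian with σ = √(2Dt) = √(2 × 0.0574 × 6.69) = 0.8764 m.
C/C_peak = exp(−Δx²/(2σ²)) = 0.20 ⇒ Δx = σ·√(−2 ln 0.20) = 0.8764 × 1.794 = 1.572 m.
Width = 2Δx = 3.14 m.

3.14 m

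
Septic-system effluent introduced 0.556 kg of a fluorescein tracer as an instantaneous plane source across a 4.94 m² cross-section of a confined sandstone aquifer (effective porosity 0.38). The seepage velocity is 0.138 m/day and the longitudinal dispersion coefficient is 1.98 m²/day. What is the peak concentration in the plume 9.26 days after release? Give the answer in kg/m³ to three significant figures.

0.0195 kg/m³

The peak of an instantaneous 1D plume sits at x = vt; there the Gaussian factor is 1 and C_max = M/(n_e·A·√(4πDt)), where n_e·A is the pore area the mass is dissolved in.
√(4πDt) = √(4π × 1.98 × 9.26) = 15.18 m, so C_max = 0.556/(0.38 × 4.94 × 15.18) = 0.0195 kg/m³.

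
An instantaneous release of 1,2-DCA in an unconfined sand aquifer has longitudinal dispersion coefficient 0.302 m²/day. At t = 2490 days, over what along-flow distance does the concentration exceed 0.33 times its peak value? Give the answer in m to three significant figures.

The plume is Gaussian with σ = √(2Dt) = √(2 × 0.302 × 2490) = 38.78 m.
C/C_peak = exp(−Δx²/(2σ²)) = 0.33 ⇒ Δx = σ·√(−2 ln 0.33) = 38.78 × 1.489 = 57.74 m.
Width = 2Δx = 115 m.

115 m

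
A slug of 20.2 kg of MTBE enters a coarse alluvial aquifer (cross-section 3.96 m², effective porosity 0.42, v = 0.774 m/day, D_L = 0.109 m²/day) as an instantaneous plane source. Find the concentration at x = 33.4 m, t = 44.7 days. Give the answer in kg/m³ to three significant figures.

1.44 kg/m³

For an instantaneous plane source, C(x,t) = M/(n_e·A·√(4πDt)) · exp(−(x−vt)²/(4Dt)), with n_e·A the pore (flow) area.
Plume center vt = 0.774 × 44.7 = 34.5978 m, so the well at 33.4 m is 1.1978 m upgradient of the peak.
√(4πDt) = 7.825 m, giving peak height M/(n_e·A·√(4πDt)) = 20.2/(0.42 × 3.96 × 7.825) = 1.552 kg/m³.
(x−vt)²/(4Dt) = (-1.1978)²/(4 × 0.109 × 44.7) = 0.07362; exp(−0.07362) = 0.9290.
C = 1.552 × 0.9290 = 1.44 kg/m³.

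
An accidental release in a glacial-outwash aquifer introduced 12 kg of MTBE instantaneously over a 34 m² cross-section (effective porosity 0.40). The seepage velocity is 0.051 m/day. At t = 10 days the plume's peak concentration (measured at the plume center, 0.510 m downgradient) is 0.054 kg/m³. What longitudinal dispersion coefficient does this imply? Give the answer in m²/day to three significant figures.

At the plume center C_max = M/(n_e·A·√(4πDt)), so D = M²/(4πt·(n_e·A·C_max)²).
n_e·A·C_max = 0.40 × 34 × 0.054 = 0.7344 kg/m.
D = 12²/(4π × 10 × 0.7344²) = 2.12 m²/day.

2.12 m²/day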